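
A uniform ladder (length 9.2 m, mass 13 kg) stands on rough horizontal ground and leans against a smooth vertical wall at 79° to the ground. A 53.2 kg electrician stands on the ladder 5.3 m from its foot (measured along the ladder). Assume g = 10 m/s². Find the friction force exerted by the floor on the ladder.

Torques about the foot: N_wall · 9.2 sin 79° = 13×10×4.6 cos 79° + 53.2×10×5.3 cos 79° → N_wall = 72.208 N.
ΣF_x = 0: f_floor = N_wall = 72.208 N.

f ≈ 72.2 N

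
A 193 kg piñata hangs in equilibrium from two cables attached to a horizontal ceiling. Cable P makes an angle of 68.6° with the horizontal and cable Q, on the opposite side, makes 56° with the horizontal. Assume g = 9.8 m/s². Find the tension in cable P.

Weight W = 193 × 9.8 = 1891 N acts straight down.
Horizontal: T_P cos 68.6° = T_Q cos 56°  →  T_Q = 0.6525 T_P.
Vertical: T_P sin 68.6° + T_Q sin 56° = 1891.
Substituting the horizontal relation into the vertical equation gives 1.472 T_P = 1891, so T_P = 1285 N.

T_P ≈ 1280 N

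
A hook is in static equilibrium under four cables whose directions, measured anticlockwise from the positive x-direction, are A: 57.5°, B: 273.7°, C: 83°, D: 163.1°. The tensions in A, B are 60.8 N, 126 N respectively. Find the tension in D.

T_D ≈ 50.3 N

Resolve: ΣF_x = 60.8 cos 57.5° + 126 cos 273.7° + T_C cos 83° + T_D cos 163.1° = 0.
        ΣF_y = 60.8 sin 57.5° + 126 sin 273.7° + T_C sin 83° + T_D sin 163.1° = 0.
The known terms sum to (40.8, -74.46) N, so 0.1219 T_C − 0.9568 T_D = -40.8 and 0.9925 T_C + 0.2907 T_D = 74.46.
Solving simultaneously: T_C = 60.28 N, T_D = 50.32 N.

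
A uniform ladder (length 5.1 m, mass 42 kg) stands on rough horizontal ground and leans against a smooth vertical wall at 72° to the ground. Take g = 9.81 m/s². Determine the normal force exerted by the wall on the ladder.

N_wall ≈ 66.9 N

Torques about the foot: N_wall · 5.1 sin 72° = 42×9.81×2.55 cos 72° → N_wall = 66.937 N.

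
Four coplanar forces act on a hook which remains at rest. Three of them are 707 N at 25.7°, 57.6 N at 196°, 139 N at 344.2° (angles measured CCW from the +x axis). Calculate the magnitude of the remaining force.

Sum the known components: ΣF_x = 715.4 N, ΣF_y = 252.9 N.
For equilibrium the remaining force must supply (−ΣF_x, −ΣF_y) = (-715.4, -252.9) N.
Magnitude = √((-715.4)² + (-252.9)²) = 758.8 N; direction = atan2(-252.9, -715.4) = 199.5°.

F ≈ 759 N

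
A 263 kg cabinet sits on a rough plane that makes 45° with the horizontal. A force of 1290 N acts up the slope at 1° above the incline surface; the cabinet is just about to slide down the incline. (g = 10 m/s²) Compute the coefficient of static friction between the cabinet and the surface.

On the verge of sliding down the incline, friction is at its maximum μN and acts up the slope.
Perpendicular to incline: N = W cos 45° − P sin 1° = 1860 − 22.51 = 1837 N.
Along incline: P cos 1° + μN = W sin 45° → μ = (W sin 45° − P cos 1°) / N = 0.3102.

μ ≈ 0.310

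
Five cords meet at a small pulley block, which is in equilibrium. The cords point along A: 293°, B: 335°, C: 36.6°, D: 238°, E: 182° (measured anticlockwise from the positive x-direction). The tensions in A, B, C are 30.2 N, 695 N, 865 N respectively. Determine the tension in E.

T_E ≈ 1240 N

Resolve: ΣF_x = 30.2 cos 293° + 695 cos 335° + 865 cos 36.6° + T_D cos 238° + T_E cos 182° = 0.
        ΣF_y = 30.2 sin 293° + 695 sin 335° + 865 sin 36.6° + T_D sin 238° + T_E sin 182° = 0.
The known terms sum to (1336, 194.2) N, so -0.5299 T_D − 0.9994 T_E = -1336 and -0.8480 T_D − 0.0349 T_E = -194.2.
Solving simultaneously: T_D = 177.9 N, T_E = 1243 N.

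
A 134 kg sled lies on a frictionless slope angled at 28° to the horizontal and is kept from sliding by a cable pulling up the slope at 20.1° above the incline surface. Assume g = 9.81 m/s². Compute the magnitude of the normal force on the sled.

Take axes along and perpendicular to the incline. Weight components: W sin 28° = 617.1 N down-slope, W cos 28° = 1161 N into the surface.
Along incline: T cos 20.1° = W sin 28° → T = 657.2 N.
Perpendicular: N = W cos 28° − T sin 20.1° = 934.8 N.

N ≈ 935 N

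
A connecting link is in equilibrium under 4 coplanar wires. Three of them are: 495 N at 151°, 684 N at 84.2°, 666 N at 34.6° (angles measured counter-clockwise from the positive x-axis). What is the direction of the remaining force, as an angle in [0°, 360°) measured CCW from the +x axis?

Sum the known components: ΣF_x = 184.4 N, ΣF_y = 1299 N.
For equilibrium the remaining force must supply (−ΣF_x, −ΣF_y) = (-184.4, -1299) N.
Magnitude = √((-184.4)² + (-1299)²) = 1312 N; direction = atan2(-1299, -184.4) = 261.9°.

θ ≈ 262°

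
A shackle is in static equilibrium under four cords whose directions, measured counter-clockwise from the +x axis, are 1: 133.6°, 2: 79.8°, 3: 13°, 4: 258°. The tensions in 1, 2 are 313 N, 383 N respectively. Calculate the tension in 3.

T_3 ≈ 298 N

Resolve: ΣF_x = 313 cos 133.6° + 383 cos 79.8° + T_3 cos 13° + T_4 cos 258° = 0.
        ΣF_y = 313 sin 133.6° + 383 sin 79.8° + T_3 sin 13° + T_4 sin 258° = 0.
The known terms sum to (-148, 603.6) N, so 0.9744 T_3 − 0.2079 T_4 = 148 and 0.2250 T_3 − 0.9781 T_4 = -603.6.
Solving simultaneously: T_3 = 298.2 N, T_4 = 685.7 N.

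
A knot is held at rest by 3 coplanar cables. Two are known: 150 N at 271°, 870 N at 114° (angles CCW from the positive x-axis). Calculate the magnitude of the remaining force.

Sum the known components: ΣF_x = -351.2 N, ΣF_y = 644.8 N.
For equilibrium the remaining force must supply (−ΣF_x, −ΣF_y) = (351.2, -644.8) N.
Magnitude = √((351.2)² + (-644.8)²) = 734.3 N; direction = atan2(-644.8, 351.2) = 298.6°.

F ≈ 734 N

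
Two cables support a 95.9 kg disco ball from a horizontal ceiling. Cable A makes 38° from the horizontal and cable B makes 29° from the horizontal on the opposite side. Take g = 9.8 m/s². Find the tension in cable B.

T_B ≈ 805 N

Weight W = 95.9 × 9.8 = 939.8 N acts straight down.
Horizontal: T_A cos 38° = T_B cos 29°  →  T_A = 1.11 T_B.
Vertical: T_A sin 38° + T_B sin 29° = 939.8.
Substituting the horizontal relation into the vertical equation gives 1.168 T_B = 939.8, so T_B = 804.5 N.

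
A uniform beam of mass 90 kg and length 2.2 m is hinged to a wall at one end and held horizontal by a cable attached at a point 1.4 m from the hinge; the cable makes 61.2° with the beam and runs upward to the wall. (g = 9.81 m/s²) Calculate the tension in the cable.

Take torques about the hinge: T sin 61.2° · 1.4 = 90×9.81×1.1 = 971.19 N·m.
So T = 971.19 / (0.8763 × 1.4) = 791.63 N.

T ≈ 792 N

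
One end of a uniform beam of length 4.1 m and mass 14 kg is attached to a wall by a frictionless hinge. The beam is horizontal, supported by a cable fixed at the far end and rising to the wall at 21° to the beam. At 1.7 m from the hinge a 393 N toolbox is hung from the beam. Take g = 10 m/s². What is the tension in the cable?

T ≈ 650 N

Take torques about the hinge: T sin 21° · 4.1 = 14×10×2.05 + 393×1.7 = 955.1 N·m.
So T = 955.1 / (0.3584 × 4.1) = 650.03 N.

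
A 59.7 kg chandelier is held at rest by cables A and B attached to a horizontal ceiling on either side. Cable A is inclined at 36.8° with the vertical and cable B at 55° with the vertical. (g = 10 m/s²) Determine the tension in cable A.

T_A ≈ 489 N

Angles from the horizontal: cable A is 90° − 36.8° = 53.2°, cable B is 90° − 55° = 35°.
Weight W = 59.7 × 10 = 597 N acts straight down.
Horizontal: T_A cos 53.2° = T_B cos 35°  →  T_B = 0.7313 T_A.
Vertical: T_A sin 53.2° + T_B sin 35° = 597.
Substituting the horizontal relation into the vertical equation gives 1.22 T_A = 597, so T_A = 489.3 N.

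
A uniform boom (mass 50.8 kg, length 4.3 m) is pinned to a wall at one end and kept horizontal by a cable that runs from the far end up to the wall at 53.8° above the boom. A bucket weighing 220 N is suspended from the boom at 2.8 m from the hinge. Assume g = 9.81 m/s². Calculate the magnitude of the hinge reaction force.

|H| ≈ 434 N

Take torques about the hinge: T sin 53.8° · 4.3 = 50.8×9.81×2.15 + 220×2.8 = 1687.4 N·m.
So T = 1687.4 / (0.8070 × 4.3) = 486.31 N.
ΣF_x = 0: H_x = T cos 53.8° = 287.22 N.
ΣF_y = 0: H_y = (50.8×9.81 + 220) − T sin 53.8° = 718.35 − 392.43 = 325.92 N.
|H| = √(H_x² + H_y²) = √((287.22)² + (325.92)²) = 434.41 N.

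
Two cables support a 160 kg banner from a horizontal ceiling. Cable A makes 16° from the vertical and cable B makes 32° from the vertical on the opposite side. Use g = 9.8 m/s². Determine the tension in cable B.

Angles from the horizontal: cable A is 90° − 16° = 74°, cable B is 90° − 32° = 58°.
Weight W = 160 × 9.8 = 1568 N acts straight down.
Horizontal: T_A cos 74° = T_B cos 58°  →  T_A = 1.923 T_B.
Vertical: T_A sin 74° + T_B sin 58° = 1568.
Substituting the horizontal relation into the vertical equation gives 2.696 T_B = 1568, so T_B = 581.6 N.

T_B ≈ 582 N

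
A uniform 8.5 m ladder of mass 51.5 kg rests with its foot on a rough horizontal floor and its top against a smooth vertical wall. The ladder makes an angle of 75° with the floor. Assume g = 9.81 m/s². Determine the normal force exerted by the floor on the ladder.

N_floor ≈ 505 N

ΣF_y = 0: N_floor = 51.5×9.81 = 505.22 N.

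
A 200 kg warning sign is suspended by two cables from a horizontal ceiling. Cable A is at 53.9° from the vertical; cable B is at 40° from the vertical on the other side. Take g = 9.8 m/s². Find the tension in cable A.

Angles from the horizontal: cable A is 90° − 53.9° = 36.1°, cable B is 90° − 40° = 50°.
Weight W = 200 × 9.8 = 1960 N acts straight down.
Horizontal: T_A cos 36.1° = T_B cos 50°  →  T_B = 1.257 T_A.
Vertical: T_A sin 36.1° + T_B sin 50° = 1960.
Substituting the horizontal relation into the vertical equation gives 1.552 T_A = 1960, so T_A = 1263 N.

T_A ≈ 1260 N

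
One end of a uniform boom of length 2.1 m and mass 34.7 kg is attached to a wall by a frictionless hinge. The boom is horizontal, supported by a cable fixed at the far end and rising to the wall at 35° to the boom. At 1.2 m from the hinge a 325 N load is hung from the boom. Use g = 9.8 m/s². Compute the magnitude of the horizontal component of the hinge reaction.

Take torques about the hinge: T sin 35° · 2.1 = 34.7×9.8×1.05 + 325×1.2 = 747.06 N·m.
So T = 747.06 / (0.5736 × 2.1) = 620.22 N.
ΣF_x = 0: H_x = T cos 35° = 508.06 N.

H_x ≈ 508 N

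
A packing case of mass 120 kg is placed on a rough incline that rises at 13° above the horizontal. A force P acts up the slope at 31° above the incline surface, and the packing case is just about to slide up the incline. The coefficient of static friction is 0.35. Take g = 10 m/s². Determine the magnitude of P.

P ≈ 655 N

On the verge of sliding up the incline, friction equals μN and acts down the slope.
Perpendicular: N + P sin 31° = W cos 13° = 1169 N.
Along incline: P cos 31° = W sin 13° + μN  with W sin 13° = 269.9 N.
Solving the pair for P and N: P = 654.7 N, N = 832.1 N (and f = μN = 291.2 N).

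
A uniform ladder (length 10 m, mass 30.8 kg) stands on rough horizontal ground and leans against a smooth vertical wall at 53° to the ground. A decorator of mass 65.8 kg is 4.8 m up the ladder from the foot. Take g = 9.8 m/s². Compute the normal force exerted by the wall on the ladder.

N_wall ≈ 347 N

Torques about the foot: N_wall · 10 sin 53° = 30.8×9.8×5 cos 53° + 65.8×9.8×4.8 cos 53° → N_wall = 346.97 N.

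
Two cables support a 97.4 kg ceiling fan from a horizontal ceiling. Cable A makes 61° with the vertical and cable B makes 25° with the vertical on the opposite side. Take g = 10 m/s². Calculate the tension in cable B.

Angles from the horizontal: cable A is 90° − 61° = 29°, cable B is 90° − 25° = 65°.
Weight W = 97.4 × 10 = 974 N acts straight down.
Horizontal: T_A cos 29° = T_B cos 65°  →  T_A = 0.4832 T_B.
Vertical: T_A sin 29° + T_B sin 65° = 974.
Substituting the horizontal relation into the vertical equation gives 1.141 T_B = 974, so T_B = 854 N.

T_B ≈ 854 N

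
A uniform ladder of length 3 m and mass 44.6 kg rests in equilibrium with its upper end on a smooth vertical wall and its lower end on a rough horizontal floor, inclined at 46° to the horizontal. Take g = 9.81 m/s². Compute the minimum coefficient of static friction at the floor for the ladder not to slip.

ΣF_y = 0: N_floor = 44.6×9.81 = 437.53 N.
Torques about the foot: N_wall · 3 sin 46° = 44.6×9.81×1.5 cos 46° → N_wall = 211.26 N.
ΣF_x = 0: f_floor = N_wall = 211.26 N.
μ_min = f_floor / N_floor = 211.26 / 437.53 = 0.4828.

μ_min ≈ 0.483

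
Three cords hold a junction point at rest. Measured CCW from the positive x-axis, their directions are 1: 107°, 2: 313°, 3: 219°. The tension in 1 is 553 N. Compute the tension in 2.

Resolve: ΣF_x = 553 cos 107° + T_2 cos 313° + T_3 cos 219° = 0.
        ΣF_y = 553 sin 107° + T_2 sin 313° + T_3 sin 219° = 0.
The known terms sum to (-161.7, 528.8) N, so 0.6820 T_2 − 0.7771 T_3 = 161.7 and -0.7314 T_2 − 0.6293 T_3 = -528.8.
Solving simultaneously: T_2 = 514 N, T_3 = 243 N.

T_2 ≈ 514 N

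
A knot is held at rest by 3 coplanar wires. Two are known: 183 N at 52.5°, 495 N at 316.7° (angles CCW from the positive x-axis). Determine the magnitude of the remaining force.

Sum the known components: ΣF_x = 471.7 N, ΣF_y = -194.3 N.
For equilibrium the remaining force must supply (−ΣF_x, −ΣF_y) = (-471.7, 194.3) N.
Magnitude = √((-471.7)² + (194.3)²) = 510.1 N; direction = atan2(194.3, -471.7) = 157.6°.

F ≈ 510 N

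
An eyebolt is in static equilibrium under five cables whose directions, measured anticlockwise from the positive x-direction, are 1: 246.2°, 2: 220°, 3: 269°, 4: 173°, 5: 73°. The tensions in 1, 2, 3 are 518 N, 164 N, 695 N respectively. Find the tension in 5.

T_5 ≈ 1330 N

Resolve: ΣF_x = 518 cos 246.2° + 164 cos 220° + 695 cos 269° + T_4 cos 173° + T_5 cos 73° = 0.
        ΣF_y = 518 sin 246.2° + 164 sin 220° + 695 sin 269° + T_4 sin 173° + T_5 sin 73° = 0.
The known terms sum to (-346.8, -1274) N, so -0.9925 T_4 + 0.2924 T_5 = 346.8 and 0.1219 T_4 + 0.9563 T_5 = 1274.
Solving simultaneously: T_4 = 41.55 N, T_5 = 1327 N.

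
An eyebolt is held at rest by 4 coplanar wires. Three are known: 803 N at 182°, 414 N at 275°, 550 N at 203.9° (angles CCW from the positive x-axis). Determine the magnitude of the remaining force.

F ≈ 1430 N

Sum the known components: ΣF_x = -1269 N, ΣF_y = -663.3 N.
For equilibrium the remaining force must supply (−ΣF_x, −ΣF_y) = (1269, 663.3) N.
Magnitude = √((1269)² + (663.3)²) = 1432 N; direction = atan2(663.3, 1269) = 27.6°.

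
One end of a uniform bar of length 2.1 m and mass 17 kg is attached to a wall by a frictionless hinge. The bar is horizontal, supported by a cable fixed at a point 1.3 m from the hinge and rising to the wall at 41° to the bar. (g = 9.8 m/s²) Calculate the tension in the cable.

Take torques about the hinge: T sin 41° · 1.3 = 17×9.8×1.05 = 174.93 N·m.
So T = 174.93 / (0.6561 × 1.3) = 205.11 N.

T ≈ 205 N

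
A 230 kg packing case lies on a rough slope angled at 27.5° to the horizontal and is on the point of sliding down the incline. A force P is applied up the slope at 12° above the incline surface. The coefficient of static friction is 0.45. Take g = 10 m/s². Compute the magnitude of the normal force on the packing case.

N ≈ 2010 N

On the verge of sliding down the incline, friction equals μN and acts up the slope.
Perpendicular: N + P sin 12° = W cos 27.5° = 2040 N.
Along incline: P cos 12° + μN = W sin 27.5° with W sin 27.5° = 1062 N.
Solving the pair for P and N: P = 162.7 N, N = 2006 N (and f = μN = 902.8 N).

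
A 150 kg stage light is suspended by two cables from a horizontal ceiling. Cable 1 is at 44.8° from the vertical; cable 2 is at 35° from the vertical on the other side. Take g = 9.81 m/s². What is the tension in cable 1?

Angles from the horizontal: cable 1 is 90° − 44.8° = 45.2°, cable 2 is 90° − 35° = 55°.
Weight W = 150 × 9.81 = 1472 N acts straight down.
Horizontal: T_1 cos 45.2° = T_2 cos 55°  →  T_2 = 1.228 T_1.
Vertical: T_1 sin 45.2° + T_2 sin 55° = 1472.
Substituting the horizontal relation into the vertical equation gives 1.716 T_1 = 1472, so T_1 = 857.6 N.

T_1 ≈ 858 N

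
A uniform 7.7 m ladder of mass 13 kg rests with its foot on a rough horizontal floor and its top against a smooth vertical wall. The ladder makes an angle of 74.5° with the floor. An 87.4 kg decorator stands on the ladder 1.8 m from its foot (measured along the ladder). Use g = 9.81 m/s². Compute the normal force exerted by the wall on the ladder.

N_wall ≈ 73.3 N

Torques about the foot: N_wall · 7.7 sin 74.5° = 13×9.81×3.85 cos 74.5° + 87.4×9.81×1.8 cos 74.5° → N_wall = 73.268 N.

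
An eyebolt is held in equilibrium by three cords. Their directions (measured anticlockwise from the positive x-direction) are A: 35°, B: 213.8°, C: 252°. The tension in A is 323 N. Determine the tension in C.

T_C ≈ 10.9 N

Resolve: ΣF_x = 323 cos 35° + T_B cos 213.8° + T_C cos 252° = 0.
        ΣF_y = 323 sin 35° + T_B sin 213.8° + T_C sin 252° = 0.
The known terms sum to (264.6, 185.3) N, so -0.8310 T_B − 0.3090 T_C = -264.6 and -0.5563 T_B − 0.9511 T_C = -185.3.
Solving simultaneously: T_B = 314.3 N, T_C = 10.94 N.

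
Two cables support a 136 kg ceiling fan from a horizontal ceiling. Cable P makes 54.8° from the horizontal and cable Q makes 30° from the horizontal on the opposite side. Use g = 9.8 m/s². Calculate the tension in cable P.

T_P ≈ 1160 N

Weight W = 136 × 9.8 = 1333 N acts straight down.
Horizontal: T_P cos 54.8° = T_Q cos 30°  →  T_Q = 0.6656 T_P.
Vertical: T_P sin 54.8° + T_Q sin 30° = 1333.
Substituting the horizontal relation into the vertical equation gives 1.15 T_P = 1333, so T_P = 1159 N.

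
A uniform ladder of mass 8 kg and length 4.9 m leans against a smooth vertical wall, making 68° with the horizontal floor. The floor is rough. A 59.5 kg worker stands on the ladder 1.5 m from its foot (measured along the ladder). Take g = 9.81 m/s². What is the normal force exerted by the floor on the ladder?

ΣF_y = 0: N_floor = 8×9.81 + 59.5×9.81 = 662.18 N.

N_floor ≈ 662 N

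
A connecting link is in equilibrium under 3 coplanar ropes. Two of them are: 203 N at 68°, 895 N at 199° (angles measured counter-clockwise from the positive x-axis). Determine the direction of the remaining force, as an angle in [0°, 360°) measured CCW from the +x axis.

θ ≈ 7.63°

Sum the known components: ΣF_x = -770.2 N, ΣF_y = -103.2 N.
For equilibrium the remaining force must supply (−ΣF_x, −ΣF_y) = (770.2, 103.2) N.
Magnitude = √((770.2)² + (103.2)²) = 777.1 N; direction = atan2(103.2, 770.2) = 7.6°.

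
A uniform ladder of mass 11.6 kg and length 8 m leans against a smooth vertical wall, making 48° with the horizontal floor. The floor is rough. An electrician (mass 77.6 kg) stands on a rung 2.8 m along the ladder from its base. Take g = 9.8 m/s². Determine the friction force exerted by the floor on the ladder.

f ≈ 291 N

Torques about the foot: N_wall · 8 sin 48° = 11.6×9.8×4 cos 48° + 77.6×9.8×2.8 cos 48° → N_wall = 290.84 N.
ΣF_x = 0: f_floor = N_wall = 290.84 N.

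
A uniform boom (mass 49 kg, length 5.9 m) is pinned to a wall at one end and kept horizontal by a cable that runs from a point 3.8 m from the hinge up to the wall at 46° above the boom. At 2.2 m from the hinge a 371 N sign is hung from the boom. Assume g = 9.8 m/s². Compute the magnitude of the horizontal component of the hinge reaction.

H_x ≈ 567 N

Take torques about the hinge: T sin 46° · 3.8 = 49×9.8×2.95 + 371×2.2 = 2232.8 N·m.
So T = 2232.8 / (0.7193 × 3.8) = 816.83 N.
ΣF_x = 0: H_x = T cos 46° = 567.42 N.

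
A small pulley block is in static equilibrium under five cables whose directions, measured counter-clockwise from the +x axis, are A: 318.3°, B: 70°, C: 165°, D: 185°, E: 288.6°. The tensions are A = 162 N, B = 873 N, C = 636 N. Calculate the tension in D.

Resolve: ΣF_x = 162 cos 318.3° + 873 cos 70° + 636 cos 165° + T_D cos 185° + T_E cos 288.6° = 0.
        ΣF_y = 162 sin 318.3° + 873 sin 70° + 636 sin 165° + T_D sin 185° + T_E sin 288.6° = 0.
The known terms sum to (-194.8, 877.2) N, so -0.9962 T_D + 0.3190 T_E = 194.8 and -0.0872 T_D − 0.9478 T_E = -877.2.
Solving simultaneously: T_D = 97.92 N, T_E = 916.5 N.

T_D ≈ 97.9 N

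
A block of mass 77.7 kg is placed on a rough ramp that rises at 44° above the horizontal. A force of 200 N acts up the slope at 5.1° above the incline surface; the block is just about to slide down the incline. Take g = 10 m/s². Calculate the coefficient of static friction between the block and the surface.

On the verge of sliding down the incline, friction is at its maximum μN and acts up the slope.
Perpendicular to incline: N = W cos 44° − P sin 5.1° = 558.9 − 17.78 = 541.1 N.
Along incline: P cos 5.1° + μN = W sin 44° → μ = (W sin 44° − P cos 5.1°) / N = 0.6293.

μ ≈ 0.629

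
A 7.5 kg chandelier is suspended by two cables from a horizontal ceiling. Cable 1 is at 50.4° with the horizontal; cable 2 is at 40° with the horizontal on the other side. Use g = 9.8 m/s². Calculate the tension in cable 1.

T_1 ≈ 56.3 N

Weight W = 7.5 × 9.8 = 73.5 N acts straight down.
Horizontal: T_1 cos 50.4° = T_2 cos 40°  →  T_2 = 0.8321 T_1.
Vertical: T_1 sin 50.4° + T_2 sin 40° = 73.5.
Substituting the horizontal relation into the vertical equation gives 1.305 T_1 = 73.5, so T_1 = 56.31 N.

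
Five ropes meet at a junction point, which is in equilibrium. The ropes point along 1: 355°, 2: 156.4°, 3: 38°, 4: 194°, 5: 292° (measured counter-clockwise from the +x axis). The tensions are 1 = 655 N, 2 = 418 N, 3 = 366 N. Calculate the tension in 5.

T_5 ≈ 193 N

Resolve: ΣF_x = 655 cos 355° + 418 cos 156.4° + 366 cos 38° + T_4 cos 194° + T_5 cos 292° = 0.
        ΣF_y = 655 sin 355° + 418 sin 156.4° + 366 sin 38° + T_4 sin 194° + T_5 sin 292° = 0.
The known terms sum to (557.9, 335.6) N, so -0.9703 T_4 + 0.3746 T_5 = -557.9 and -0.2419 T_4 − 0.9272 T_5 = -335.6.
Solving simultaneously: T_4 = 649.3 N, T_5 = 192.5 N.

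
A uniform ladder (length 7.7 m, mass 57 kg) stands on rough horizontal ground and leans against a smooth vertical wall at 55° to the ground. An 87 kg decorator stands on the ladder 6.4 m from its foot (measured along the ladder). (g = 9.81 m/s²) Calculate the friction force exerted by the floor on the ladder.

Torques about the foot: N_wall · 7.7 sin 55° = 57×9.81×3.85 cos 55° + 87×9.81×6.4 cos 55° → N_wall = 692.48 N.
ΣF_x = 0: f_floor = N_wall = 692.48 N.

f ≈ 692 N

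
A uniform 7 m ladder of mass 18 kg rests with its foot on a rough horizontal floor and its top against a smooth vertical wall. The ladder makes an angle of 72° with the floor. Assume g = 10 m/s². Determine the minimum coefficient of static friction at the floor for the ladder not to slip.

ΣF_y = 0: N_floor = 18×10 = 180 N.
Torques about the foot: N_wall · 7 sin 72° = 18×10×3.5 cos 72° → N_wall = 29.243 N.
ΣF_x = 0: f_floor = N_wall = 29.243 N.
μ_min = f_floor / N_floor = 29.243 / 180 = 0.1625.

μ_min ≈ 0.162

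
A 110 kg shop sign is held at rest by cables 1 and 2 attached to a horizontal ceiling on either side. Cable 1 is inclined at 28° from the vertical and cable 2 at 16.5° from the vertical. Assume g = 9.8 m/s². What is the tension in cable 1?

Angles from the horizontal: cable 1 is 90° − 28° = 62°, cable 2 is 90° − 16.5° = 73.5°.
Weight W = 110 × 9.8 = 1078 N acts straight down.
Horizontal: T_1 cos 62° = T_2 cos 73.5°  →  T_2 = 1.653 T_1.
Vertical: T_1 sin 62° + T_2 sin 73.5° = 1078.
Substituting the horizontal relation into the vertical equation gives 2.468 T_1 = 1078, so T_1 = 436.8 N.

T_1 ≈ 437 N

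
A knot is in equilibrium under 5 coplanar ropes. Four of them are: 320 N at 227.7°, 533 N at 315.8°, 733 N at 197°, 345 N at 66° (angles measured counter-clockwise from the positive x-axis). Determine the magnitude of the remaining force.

F ≈ 642 N

Sum the known components: ΣF_x = -393.9 N, ΣF_y = -507.4 N.
For equilibrium the remaining force must supply (−ΣF_x, −ΣF_y) = (393.9, 507.4) N.
Magnitude = √((393.9)² + (507.4)²) = 642.4 N; direction = atan2(507.4, 393.9) = 52.2°.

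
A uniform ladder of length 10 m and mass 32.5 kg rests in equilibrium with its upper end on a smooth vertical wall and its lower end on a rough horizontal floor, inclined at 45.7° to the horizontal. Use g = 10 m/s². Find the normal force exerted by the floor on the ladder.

ΣF_y = 0: N_floor = 32.5×10 = 325 N.

N_floor ≈ 325 N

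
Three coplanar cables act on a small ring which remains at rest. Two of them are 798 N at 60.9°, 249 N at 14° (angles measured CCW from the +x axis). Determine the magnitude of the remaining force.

F ≈ 985 N

Sum the known components: ΣF_x = 629.7 N, ΣF_y = 757.5 N.
For equilibrium the remaining force must supply (−ΣF_x, −ΣF_y) = (-629.7, -757.5) N.
Magnitude = √((-629.7)² + (-757.5)²) = 985.1 N; direction = atan2(-757.5, -629.7) = 230.3°.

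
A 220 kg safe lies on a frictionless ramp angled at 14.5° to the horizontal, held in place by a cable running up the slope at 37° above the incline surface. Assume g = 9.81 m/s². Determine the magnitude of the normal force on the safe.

N ≈ 1680 N

Take axes along and perpendicular to the incline. Weight components: W sin 14.5° = 540.4 N down-slope, W cos 14.5° = 2089 N into the surface.
Along incline: T cos 37° = W sin 14.5° → T = 676.6 N.
Perpendicular: N = W cos 14.5° − T sin 37° = 1682 N.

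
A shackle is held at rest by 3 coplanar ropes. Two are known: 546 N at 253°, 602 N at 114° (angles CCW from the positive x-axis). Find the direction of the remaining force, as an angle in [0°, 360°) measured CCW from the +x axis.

θ ≈ 356°

Sum the known components: ΣF_x = -404.5 N, ΣF_y = 27.81 N.
For equilibrium the remaining force must supply (−ΣF_x, −ΣF_y) = (404.5, -27.81) N.
Magnitude = √((404.5)² + (-27.81)²) = 405.4 N; direction = atan2(-27.81, 404.5) = 356.1°.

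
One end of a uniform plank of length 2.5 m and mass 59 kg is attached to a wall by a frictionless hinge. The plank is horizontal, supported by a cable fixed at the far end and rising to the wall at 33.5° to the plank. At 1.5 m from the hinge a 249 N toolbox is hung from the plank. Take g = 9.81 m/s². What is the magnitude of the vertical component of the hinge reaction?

|H_y| ≈ 389 N

Take torques about the hinge: T sin 33.5° · 2.5 = 59×9.81×1.25 + 249×1.5 = 1097 N·m.
So T = 1097 / (0.5519 × 2.5) = 795.01 N.
ΣF_y = 0: H_y = (59×9.81 + 249) − T sin 33.5° = 827.79 − 438.8 = 389 N.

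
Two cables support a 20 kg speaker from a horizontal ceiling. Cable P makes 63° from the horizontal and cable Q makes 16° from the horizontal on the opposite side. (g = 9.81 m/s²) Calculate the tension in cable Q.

T_Q ≈ 90.7 N

Weight W = 20 × 9.81 = 196.2 N acts straight down.
Horizontal: T_P cos 63° = T_Q cos 16°  →  T_P = 2.117 T_Q.
Vertical: T_P sin 63° + T_Q sin 16° = 196.2.
Substituting the horizontal relation into the vertical equation gives 2.162 T_Q = 196.2, so T_Q = 90.74 N.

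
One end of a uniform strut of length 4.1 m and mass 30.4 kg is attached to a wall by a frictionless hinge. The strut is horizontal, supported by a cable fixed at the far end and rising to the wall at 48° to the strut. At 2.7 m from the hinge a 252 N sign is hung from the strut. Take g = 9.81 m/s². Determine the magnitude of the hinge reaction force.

|H| ≈ 368 N

Take torques about the hinge: T sin 48° · 4.1 = 30.4×9.81×2.05 + 252×2.7 = 1291.8 N·m.
So T = 1291.8 / (0.7431 × 4.1) = 423.96 N.
ΣF_x = 0: H_x = T cos 48° = 283.68 N.
ΣF_y = 0: H_y = (30.4×9.81 + 252) − T sin 48° = 550.22 − 315.06 = 235.16 N.
|H| = √(H_x² + H_y²) = √((283.68)² + (235.16)²) = 368.48 N.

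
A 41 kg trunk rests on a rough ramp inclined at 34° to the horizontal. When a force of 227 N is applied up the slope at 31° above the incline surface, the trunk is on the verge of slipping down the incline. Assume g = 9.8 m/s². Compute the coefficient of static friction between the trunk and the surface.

On the verge of sliding down the incline, friction is at its maximum μN and acts up the slope.
Perpendicular to incline: N = W cos 34° − P sin 31° = 333.1 − 116.9 = 216.2 N.
Along incline: P cos 31° + μN = W sin 34° → μ = (W sin 34° − P cos 31°) / N = 0.1393.

μ ≈ 0.139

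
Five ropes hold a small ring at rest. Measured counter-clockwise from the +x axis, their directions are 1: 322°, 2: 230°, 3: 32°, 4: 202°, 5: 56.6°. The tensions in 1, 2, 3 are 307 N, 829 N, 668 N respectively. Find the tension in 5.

Resolve: ΣF_x = 307 cos 322° + 829 cos 230° + 668 cos 32° + T_4 cos 202° + T_5 cos 56.6° = 0.
        ΣF_y = 307 sin 322° + 829 sin 230° + 668 sin 32° + T_4 sin 202° + T_5 sin 56.6° = 0.
The known terms sum to (275.5, -470.1) N, so -0.9272 T_4 + 0.5505 T_5 = -275.5 and -0.3746 T_4 + 0.8348 T_5 = 470.1.
Solving simultaneously: T_4 = 860.8 N, T_5 = 949.3 N.

T_5 ≈ 949 N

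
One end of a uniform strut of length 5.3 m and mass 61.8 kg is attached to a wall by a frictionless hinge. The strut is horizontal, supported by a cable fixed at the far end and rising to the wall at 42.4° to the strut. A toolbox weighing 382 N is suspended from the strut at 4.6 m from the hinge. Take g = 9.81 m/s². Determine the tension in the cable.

Take torques about the hinge: T sin 42.4° · 5.3 = 61.8×9.81×2.65 + 382×4.6 = 3363.8 N·m.
So T = 3363.8 / (0.6743 × 5.3) = 941.23 N.

T ≈ 941 N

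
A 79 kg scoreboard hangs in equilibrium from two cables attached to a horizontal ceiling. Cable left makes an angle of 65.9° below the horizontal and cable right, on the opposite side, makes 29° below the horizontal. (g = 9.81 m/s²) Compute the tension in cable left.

T_left ≈ 680 N

Weight W = 79 × 9.81 = 775 N acts straight down.
Horizontal: T_left cos 65.9° = T_right cos 29°  →  T_right = 0.4669 T_left.
Vertical: T_left sin 65.9° + T_right sin 29° = 775.
Substituting the horizontal relation into the vertical equation gives 1.139 T_left = 775, so T_left = 680.3 N.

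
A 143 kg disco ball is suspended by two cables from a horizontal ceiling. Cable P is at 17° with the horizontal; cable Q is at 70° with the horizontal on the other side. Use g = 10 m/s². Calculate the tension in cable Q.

Weight W = 143 × 10 = 1430 N acts straight down.
Horizontal: T_P cos 17° = T_Q cos 70°  →  T_P = 0.3576 T_Q.
Vertical: T_P sin 17° + T_Q sin 70° = 1430.
Substituting the horizontal relation into the vertical equation gives 1.044 T_Q = 1430, so T_Q = 1369 N.

T_Q ≈ 1370 N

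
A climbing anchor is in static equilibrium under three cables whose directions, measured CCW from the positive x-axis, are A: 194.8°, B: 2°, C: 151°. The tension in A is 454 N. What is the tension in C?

T_C ≈ 195 N

Resolve: ΣF_x = 454 cos 194.8° + T_B cos 2° + T_C cos 151° = 0.
        ΣF_y = 454 sin 194.8° + T_B sin 2° + T_C sin 151° = 0.
The known terms sum to (-438.9, -116) N, so 0.9994 T_B − 0.8746 T_C = 438.9 and 0.0349 T_B + 0.4848 T_C = 116.
Solving simultaneously: T_B = 610.1 N, T_C = 195.3 N.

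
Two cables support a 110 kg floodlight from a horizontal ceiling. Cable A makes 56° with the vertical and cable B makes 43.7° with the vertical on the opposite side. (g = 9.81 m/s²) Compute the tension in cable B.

T_B ≈ 908 N

Angles from the horizontal: cable A is 90° − 56° = 34°, cable B is 90° − 43.7° = 46.3°.
Weight W = 110 × 9.81 = 1079 N acts straight down.
Horizontal: T_A cos 34° = T_B cos 46.3°  →  T_A = 0.8334 T_B.
Vertical: T_A sin 34° + T_B sin 46.3° = 1079.
Substituting the horizontal relation into the vertical equation gives 1.189 T_B = 1079, so T_B = 907.6 N.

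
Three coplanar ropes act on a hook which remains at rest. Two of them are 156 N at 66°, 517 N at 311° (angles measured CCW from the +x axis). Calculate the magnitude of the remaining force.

Sum the known components: ΣF_x = 402.6 N, ΣF_y = -247.7 N.
For equilibrium the remaining force must supply (−ΣF_x, −ΣF_y) = (-402.6, 247.7) N.
Magnitude = √((-402.6)² + (247.7)²) = 472.7 N; direction = atan2(247.7, -402.6) = 148.4°.

F ≈ 473 N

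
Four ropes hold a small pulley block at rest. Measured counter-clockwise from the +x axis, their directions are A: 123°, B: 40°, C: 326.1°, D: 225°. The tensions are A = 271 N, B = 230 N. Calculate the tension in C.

Resolve: ΣF_x = 271 cos 123° + 230 cos 40° + T_C cos 326.1° + T_D cos 225° = 0.
        ΣF_y = 271 sin 123° + 230 sin 40° + T_C sin 326.1° + T_D sin 225° = 0.
The known terms sum to (28.59, 375.1) N, so 0.8300 T_C − 0.7071 T_D = -28.59 and -0.5577 T_C − 0.7071 T_D = -375.1.
Solving simultaneously: T_C = 249.7 N, T_D = 333.5 N.

T_C ≈ 250 N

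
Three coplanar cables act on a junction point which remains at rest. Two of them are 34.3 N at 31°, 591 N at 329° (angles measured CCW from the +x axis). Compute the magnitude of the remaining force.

F ≈ 608 N

Sum the known components: ΣF_x = 536 N, ΣF_y = -286.7 N.
For equilibrium the remaining force must supply (−ΣF_x, −ΣF_y) = (-536, 286.7) N.
Magnitude = √((-536)² + (286.7)²) = 607.9 N; direction = atan2(286.7, -536) = 151.9°.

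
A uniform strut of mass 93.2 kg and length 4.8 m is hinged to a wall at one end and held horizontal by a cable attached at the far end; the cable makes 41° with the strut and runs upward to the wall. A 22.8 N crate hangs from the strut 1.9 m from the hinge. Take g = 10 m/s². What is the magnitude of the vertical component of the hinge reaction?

Take torques about the hinge: T sin 41° · 4.8 = 93.2×10×2.4 + 22.8×1.9 = 2280.1 N·m.
So T = 2280.1 / (0.6561 × 4.8) = 724.06 N.
ΣF_y = 0: H_y = (93.2×10 + 22.8) − T sin 41° = 954.8 − 475.02 = 479.77 N.

|H_y| ≈ 480 N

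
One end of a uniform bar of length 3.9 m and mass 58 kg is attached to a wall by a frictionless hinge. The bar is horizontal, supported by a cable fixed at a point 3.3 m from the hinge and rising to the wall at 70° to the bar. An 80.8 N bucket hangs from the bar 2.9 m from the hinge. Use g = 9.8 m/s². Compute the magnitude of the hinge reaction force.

Take torques about the hinge: T sin 70° · 3.3 = 58×9.8×1.95 + 80.8×2.9 = 1342.7 N·m.
So T = 1342.7 / (0.9397 × 3.3) = 432.99 N.
ΣF_x = 0: H_x = T cos 70° = 148.09 N.
ΣF_y = 0: H_y = (58×9.8 + 80.8) − T sin 70° = 649.2 − 406.88 = 242.32 N.
|H| = √(H_x² + H_y²) = √((148.09)² + (242.32)²) = 283.99 N.

|H| ≈ 284 N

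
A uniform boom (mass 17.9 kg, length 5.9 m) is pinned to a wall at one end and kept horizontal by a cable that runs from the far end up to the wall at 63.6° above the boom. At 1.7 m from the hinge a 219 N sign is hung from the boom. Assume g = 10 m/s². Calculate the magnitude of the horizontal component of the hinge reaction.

H_x ≈ 75.8 N

Take torques about the hinge: T sin 63.6° · 5.9 = 17.9×10×2.95 + 219×1.7 = 900.35 N·m.
So T = 900.35 / (0.8957 × 5.9) = 170.37 N.
ΣF_x = 0: H_x = T cos 63.6° = 75.752 N.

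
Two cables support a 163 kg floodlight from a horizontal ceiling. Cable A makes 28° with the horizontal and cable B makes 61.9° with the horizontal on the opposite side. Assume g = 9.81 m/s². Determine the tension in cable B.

Weight W = 163 × 9.81 = 1599 N acts straight down.
Horizontal: T_A cos 28° = T_B cos 61.9°  →  T_A = 0.5335 T_B.
Vertical: T_A sin 28° + T_B sin 61.9° = 1599.
Substituting the horizontal relation into the vertical equation gives 1.133 T_B = 1599, so T_B = 1412 N.

T_B ≈ 1410 N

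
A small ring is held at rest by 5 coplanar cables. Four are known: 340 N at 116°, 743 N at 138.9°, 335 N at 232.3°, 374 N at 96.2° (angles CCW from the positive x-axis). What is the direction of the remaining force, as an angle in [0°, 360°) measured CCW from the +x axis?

θ ≈ 317°

Sum the known components: ΣF_x = -954.2 N, ΣF_y = 900.8 N.
For equilibrium the remaining force must supply (−ΣF_x, −ΣF_y) = (954.2, -900.8) N.
Magnitude = √((954.2)² + (-900.8)²) = 1312 N; direction = atan2(-900.8, 954.2) = 316.6°.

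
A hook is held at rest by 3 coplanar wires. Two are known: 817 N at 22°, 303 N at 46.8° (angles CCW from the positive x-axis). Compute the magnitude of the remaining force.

F ≈ 1100 N

Sum the known components: ΣF_x = 964.9 N, ΣF_y = 526.9 N.
For equilibrium the remaining force must supply (−ΣF_x, −ΣF_y) = (-964.9, -526.9) N.
Magnitude = √((-964.9)² + (-526.9)²) = 1099 N; direction = atan2(-526.9, -964.9) = 208.6°.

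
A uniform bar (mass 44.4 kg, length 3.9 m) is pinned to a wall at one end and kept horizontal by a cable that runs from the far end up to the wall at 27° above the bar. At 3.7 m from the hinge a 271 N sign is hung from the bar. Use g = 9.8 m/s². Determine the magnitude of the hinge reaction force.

Take torques about the hinge: T sin 27° · 3.9 = 44.4×9.8×1.95 + 271×3.7 = 1851.2 N·m.
So T = 1851.2 / (0.4540 × 3.9) = 1045.5 N.
ΣF_x = 0: H_x = T cos 27° = 931.58 N.
ΣF_y = 0: H_y = (44.4×9.8 + 271) − T sin 27° = 706.12 − 474.66 = 231.46 N.
|H| = √(H_x² + H_y²) = √((931.58)² + (231.46)²) = 959.9 N.

|H| ≈ 960 N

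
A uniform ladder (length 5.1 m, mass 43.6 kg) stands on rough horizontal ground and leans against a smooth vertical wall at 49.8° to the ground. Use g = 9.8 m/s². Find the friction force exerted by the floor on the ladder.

f ≈ 181 N

Torques about the foot: N_wall · 5.1 sin 49.8° = 43.6×9.8×2.55 cos 49.8° → N_wall = 180.54 N.
ΣF_x = 0: f_floor = N_wall = 180.54 N.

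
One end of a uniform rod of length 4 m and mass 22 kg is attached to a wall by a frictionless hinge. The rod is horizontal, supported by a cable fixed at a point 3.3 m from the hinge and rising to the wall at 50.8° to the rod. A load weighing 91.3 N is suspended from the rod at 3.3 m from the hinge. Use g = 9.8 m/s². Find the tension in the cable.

T ≈ 286 N

Take torques about the hinge: T sin 50.8° · 3.3 = 22×9.8×2 + 91.3×3.3 = 732.49 N·m.
So T = 732.49 / (0.7749 × 3.3) = 286.43 N.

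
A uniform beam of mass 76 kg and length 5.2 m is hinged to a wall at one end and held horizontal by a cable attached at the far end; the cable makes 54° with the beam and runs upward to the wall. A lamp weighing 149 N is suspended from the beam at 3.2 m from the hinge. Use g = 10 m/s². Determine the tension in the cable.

T ≈ 583 N

Take torques about the hinge: T sin 54° · 5.2 = 76×10×2.6 + 149×3.2 = 2452.8 N·m.
So T = 2452.8 / (0.8090 × 5.2) = 583.04 N.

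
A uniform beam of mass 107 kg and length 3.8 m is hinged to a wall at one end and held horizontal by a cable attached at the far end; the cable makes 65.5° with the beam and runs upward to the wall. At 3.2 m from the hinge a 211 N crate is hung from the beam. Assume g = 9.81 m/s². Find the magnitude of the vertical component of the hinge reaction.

Take torques about the hinge: T sin 65.5° · 3.8 = 107×9.81×1.9 + 211×3.2 = 2669.6 N·m.
So T = 2669.6 / (0.9100 × 3.8) = 772.03 N.
ΣF_y = 0: H_y = (107×9.81 + 211) − T sin 65.5° = 1260.7 − 702.52 = 558.15 N.

|H_y| ≈ 558 N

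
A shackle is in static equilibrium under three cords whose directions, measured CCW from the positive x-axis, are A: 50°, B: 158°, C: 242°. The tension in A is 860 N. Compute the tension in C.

T_C ≈ 822 N

Resolve: ΣF_x = 860 cos 50° + T_B cos 158° + T_C cos 242° = 0.
        ΣF_y = 860 sin 50° + T_B sin 158° + T_C sin 242° = 0.
The known terms sum to (552.8, 658.8) N, so -0.9272 T_B − 0.4695 T_C = -552.8 and 0.3746 T_B − 0.8829 T_C = -658.8.
Solving simultaneously: T_B = 179.8 N, T_C = 822.4 N.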